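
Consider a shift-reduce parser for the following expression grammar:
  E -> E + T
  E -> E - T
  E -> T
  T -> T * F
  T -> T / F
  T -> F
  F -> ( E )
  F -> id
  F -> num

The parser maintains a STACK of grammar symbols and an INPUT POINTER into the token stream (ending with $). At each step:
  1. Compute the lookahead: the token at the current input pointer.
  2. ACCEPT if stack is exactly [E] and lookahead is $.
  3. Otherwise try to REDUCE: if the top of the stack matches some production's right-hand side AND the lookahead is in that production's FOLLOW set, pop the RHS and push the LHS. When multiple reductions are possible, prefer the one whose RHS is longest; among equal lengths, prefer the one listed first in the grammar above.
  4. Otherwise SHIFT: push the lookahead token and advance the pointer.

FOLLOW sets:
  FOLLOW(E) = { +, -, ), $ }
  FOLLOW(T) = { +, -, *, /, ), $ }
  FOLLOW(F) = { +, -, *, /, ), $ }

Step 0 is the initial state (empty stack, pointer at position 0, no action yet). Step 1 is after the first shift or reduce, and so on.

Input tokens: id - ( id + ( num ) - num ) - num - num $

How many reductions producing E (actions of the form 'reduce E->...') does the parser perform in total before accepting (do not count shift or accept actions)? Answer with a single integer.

Answer: 8

Derivation:
Step 1: shift id. Stack=[id] ptr=1 lookahead=- remaining=[- ( id + ( num ) - num ) - num - num $]
Step 2: reduce F->id. Stack=[F] ptr=1 lookahead=- remaining=[- ( id + ( num ) - num ) - num - num $]
Step 3: reduce T->F. Stack=[T] ptr=1 lookahead=- remaining=[- ( id + ( num ) - num ) - num - num $]
Step 4: reduce E->T. Stack=[E] ptr=1 lookahead=- remaining=[- ( id + ( num ) - num ) - num - num $]
Step 5: shift -. Stack=[E -] ptr=2 lookahead=( remaining=[( id + ( num ) - num ) - num - num $]
Step 6: shift (. Stack=[E - (] ptr=3 lookahead=id remaining=[id + ( num ) - num ) - num - num $]
Step 7: shift id. Stack=[E - ( id] ptr=4 lookahead=+ remaining=[+ ( num ) - num ) - num - num $]
Step 8: reduce F->id. Stack=[E - ( F] ptr=4 lookahead=+ remaining=[+ ( num ) - num ) - num - num $]
Step 9: reduce T->F. Stack=[E - ( T] ptr=4 lookahead=+ remaining=[+ ( num ) - num ) - num - num $]
Step 10: reduce E->T. Stack=[E - ( E] ptr=4 lookahead=+ remaining=[+ ( num ) - num ) - num - num $]
Step 11: shift +. Stack=[E - ( E +] ptr=5 lookahead=( remaining=[( num ) - num ) - num - num $]
Step 12: shift (. Stack=[E - ( E + (] ptr=6 lookahead=num remaining=[num ) - num ) - num - num $]
Step 13: shift num. Stack=[E - ( E + ( num] ptr=7 lookahead=) remaining=[) - num ) - num - num $]
Step 14: reduce F->num. Stack=[E - ( E + ( F] ptr=7 lookahead=) remaining=[) - num ) - num - num $]
Step 15: reduce T->F. Stack=[E - ( E + ( T] ptr=7 lookahead=) remaining=[) - num ) - num - num $]
Step 16: reduce E->T. Stack=[E - ( E + ( E] ptr=7 lookahead=) remaining=[) - num ) - num - num $]
Step 17: shift ). Stack=[E - ( E + ( E )] ptr=8 lookahead=- remaining=[- num ) - num - num $]
Step 18: reduce F->( E ). Stack=[E - ( E + F] ptr=8 lookahead=- remaining=[- num ) - num - num $]
Step 19: reduce T->F. Stack=[E - ( E + T] ptr=8 lookahead=- remaining=[- num ) - num - num $]
Step 20: reduce E->E + T. Stack=[E - ( E] ptr=8 lookahead=- remaining=[- num ) - num - num $]
Step 21: shift -. Stack=[E - ( E -] ptr=9 lookahead=num remaining=[num ) - num - num $]
Step 22: shift num. Stack=[E - ( E - num] ptr=10 lookahead=) remaining=[) - num - num $]
Step 23: reduce F->num. Stack=[E - ( E - F] ptr=10 lookahead=) remaining=[) - num - num $]
Step 24: reduce T->F. Stack=[E - ( E - T] ptr=10 lookahead=) remaining=[) - num - num $]
Step 25: reduce E->E - T. Stack=[E - ( E] ptr=10 lookahead=) remaining=[) - num - num $]
Step 26: shift ). Stack=[E - ( E )] ptr=11 lookahead=- remaining=[- num - num $]
Step 27: reduce F->( E ). Stack=[E - F] ptr=11 lookahead=- remaining=[- num - num $]
Step 28: reduce T->F. Stack=[E - T] ptr=11 lookahead=- remaining=[- num - num $]
Step 29: reduce E->E - T. Stack=[E] ptr=11 lookahead=- remaining=[- num - num $]
Step 30: shift -. Stack=[E -] ptr=12 lookahead=num remaining=[num - num $]
Step 31: shift num. Stack=[E - num] ptr=13 lookahead=- remaining=[- num $]
Step 32: reduce F->num. Stack=[E - F] ptr=13 lookahead=- remaining=[- num $]
Step 33: reduce T->F. Stack=[E - T] ptr=13 lookahead=- remaining=[- num $]
Step 34: reduce E->E - T. Stack=[E] ptr=13 lookahead=- remaining=[- num $]
Step 35: shift -. Stack=[E -] ptr=14 lookahead=num remaining=[num $]
Step 36: shift num. Stack=[E - num] ptr=15 lookahead=$ remaining=[$]
Step 37: reduce F->num. Stack=[E - F] ptr=15 lookahead=$ remaining=[$]
Step 38: reduce T->F. Stack=[E - T] ptr=15 lookahead=$ remaining=[$]
Step 39: reduce E->E - T. Stack=[E] ptr=15 lookahead=$ remaining=[$]
Step 40: accept. Stack=[E] ptr=15 lookahead=$ remaining=[$]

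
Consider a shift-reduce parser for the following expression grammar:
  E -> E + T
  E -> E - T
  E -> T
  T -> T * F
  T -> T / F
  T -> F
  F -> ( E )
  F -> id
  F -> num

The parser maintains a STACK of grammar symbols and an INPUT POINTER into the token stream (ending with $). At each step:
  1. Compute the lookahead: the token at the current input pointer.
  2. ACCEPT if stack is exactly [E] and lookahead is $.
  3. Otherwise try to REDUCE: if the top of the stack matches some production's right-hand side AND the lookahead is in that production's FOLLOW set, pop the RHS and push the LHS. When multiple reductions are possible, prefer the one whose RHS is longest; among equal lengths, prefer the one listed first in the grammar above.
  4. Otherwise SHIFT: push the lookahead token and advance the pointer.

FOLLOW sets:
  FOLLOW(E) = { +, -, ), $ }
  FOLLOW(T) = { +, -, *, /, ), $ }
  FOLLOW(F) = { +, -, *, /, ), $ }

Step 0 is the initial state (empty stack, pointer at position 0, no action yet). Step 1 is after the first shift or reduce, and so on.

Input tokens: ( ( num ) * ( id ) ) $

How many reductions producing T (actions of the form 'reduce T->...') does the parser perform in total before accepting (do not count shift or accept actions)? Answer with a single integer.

Step 1: shift (. Stack=[(] ptr=1 lookahead=( remaining=[( num ) * ( id ) ) $]
Step 2: shift (. Stack=[( (] ptr=2 lookahead=num remaining=[num ) * ( id ) ) $]
Step 3: shift num. Stack=[( ( num] ptr=3 lookahead=) remaining=[) * ( id ) ) $]
Step 4: reduce F->num. Stack=[( ( F] ptr=3 lookahead=) remaining=[) * ( id ) ) $]
Step 5: reduce T->F. Stack=[( ( T] ptr=3 lookahead=) remaining=[) * ( id ) ) $]
Step 6: reduce E->T. Stack=[( ( E] ptr=3 lookahead=) remaining=[) * ( id ) ) $]
Step 7: shift ). Stack=[( ( E )] ptr=4 lookahead=* remaining=[* ( id ) ) $]
Step 8: reduce F->( E ). Stack=[( F] ptr=4 lookahead=* remaining=[* ( id ) ) $]
Step 9: reduce T->F. Stack=[( T] ptr=4 lookahead=* remaining=[* ( id ) ) $]
Step 10: shift *. Stack=[( T *] ptr=5 lookahead=( remaining=[( id ) ) $]
Step 11: shift (. Stack=[( T * (] ptr=6 lookahead=id remaining=[id ) ) $]
Step 12: shift id. Stack=[( T * ( id] ptr=7 lookahead=) remaining=[) ) $]
Step 13: reduce F->id. Stack=[( T * ( F] ptr=7 lookahead=) remaining=[) ) $]
Step 14: reduce T->F. Stack=[( T * ( T] ptr=7 lookahead=) remaining=[) ) $]
Step 15: reduce E->T. Stack=[( T * ( E] ptr=7 lookahead=) remaining=[) ) $]
Step 16: shift ). Stack=[( T * ( E )] ptr=8 lookahead=) remaining=[) $]
Step 17: reduce F->( E ). Stack=[( T * F] ptr=8 lookahead=) remaining=[) $]
Step 18: reduce T->T * F. Stack=[( T] ptr=8 lookahead=) remaining=[) $]
Step 19: reduce E->T. Stack=[( E] ptr=8 lookahead=) remaining=[) $]
Step 20: shift ). Stack=[( E )] ptr=9 lookahead=$ remaining=[$]
Step 21: reduce F->( E ). Stack=[F] ptr=9 lookahead=$ remaining=[$]
Step 22: reduce T->F. Stack=[T] ptr=9 lookahead=$ remaining=[$]
Step 23: reduce E->T. Stack=[E] ptr=9 lookahead=$ remaining=[$]
Step 24: accept. Stack=[E] ptr=9 lookahead=$ remaining=[$]

Answer: 5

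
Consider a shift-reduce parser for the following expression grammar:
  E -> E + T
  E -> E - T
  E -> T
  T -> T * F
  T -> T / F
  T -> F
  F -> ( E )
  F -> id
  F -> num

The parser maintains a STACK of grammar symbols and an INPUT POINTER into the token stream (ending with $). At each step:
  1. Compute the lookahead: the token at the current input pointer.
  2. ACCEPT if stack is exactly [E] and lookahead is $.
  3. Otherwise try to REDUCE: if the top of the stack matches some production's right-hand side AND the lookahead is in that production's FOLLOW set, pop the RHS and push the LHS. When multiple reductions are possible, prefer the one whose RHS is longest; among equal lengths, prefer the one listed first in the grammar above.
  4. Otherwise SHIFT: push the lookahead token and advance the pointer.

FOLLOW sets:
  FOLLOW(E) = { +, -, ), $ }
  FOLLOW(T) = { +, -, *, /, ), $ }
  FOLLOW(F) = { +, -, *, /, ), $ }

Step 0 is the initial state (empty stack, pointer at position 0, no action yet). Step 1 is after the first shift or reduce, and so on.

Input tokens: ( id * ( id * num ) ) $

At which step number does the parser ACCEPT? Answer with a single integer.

Answer: 23

Derivation:
Step 1: shift (. Stack=[(] ptr=1 lookahead=id remaining=[id * ( id * num ) ) $]
Step 2: shift id. Stack=[( id] ptr=2 lookahead=* remaining=[* ( id * num ) ) $]
Step 3: reduce F->id. Stack=[( F] ptr=2 lookahead=* remaining=[* ( id * num ) ) $]
Step 4: reduce T->F. Stack=[( T] ptr=2 lookahead=* remaining=[* ( id * num ) ) $]
Step 5: shift *. Stack=[( T *] ptr=3 lookahead=( remaining=[( id * num ) ) $]
Step 6: shift (. Stack=[( T * (] ptr=4 lookahead=id remaining=[id * num ) ) $]
Step 7: shift id. Stack=[( T * ( id] ptr=5 lookahead=* remaining=[* num ) ) $]
Step 8: reduce F->id. Stack=[( T * ( F] ptr=5 lookahead=* remaining=[* num ) ) $]
Step 9: reduce T->F. Stack=[( T * ( T] ptr=5 lookahead=* remaining=[* num ) ) $]
Step 10: shift *. Stack=[( T * ( T *] ptr=6 lookahead=num remaining=[num ) ) $]
Step 11: shift num. Stack=[( T * ( T * num] ptr=7 lookahead=) remaining=[) ) $]
Step 12: reduce F->num. Stack=[( T * ( T * F] ptr=7 lookahead=) remaining=[) ) $]
Step 13: reduce T->T * F. Stack=[( T * ( T] ptr=7 lookahead=) remaining=[) ) $]
Step 14: reduce E->T. Stack=[( T * ( E] ptr=7 lookahead=) remaining=[) ) $]
Step 15: shift ). Stack=[( T * ( E )] ptr=8 lookahead=) remaining=[) $]
Step 16: reduce F->( E ). Stack=[( T * F] ptr=8 lookahead=) remaining=[) $]
Step 17: reduce T->T * F. Stack=[( T] ptr=8 lookahead=) remaining=[) $]
Step 18: reduce E->T. Stack=[( E] ptr=8 lookahead=) remaining=[) $]
Step 19: shift ). Stack=[( E )] ptr=9 lookahead=$ remaining=[$]
Step 20: reduce F->( E ). Stack=[F] ptr=9 lookahead=$ remaining=[$]
Step 21: reduce T->F. Stack=[T] ptr=9 lookahead=$ remaining=[$]
Step 22: reduce E->T. Stack=[E] ptr=9 lookahead=$ remaining=[$]
Step 23: accept. Stack=[E] ptr=9 lookahead=$ remaining=[$]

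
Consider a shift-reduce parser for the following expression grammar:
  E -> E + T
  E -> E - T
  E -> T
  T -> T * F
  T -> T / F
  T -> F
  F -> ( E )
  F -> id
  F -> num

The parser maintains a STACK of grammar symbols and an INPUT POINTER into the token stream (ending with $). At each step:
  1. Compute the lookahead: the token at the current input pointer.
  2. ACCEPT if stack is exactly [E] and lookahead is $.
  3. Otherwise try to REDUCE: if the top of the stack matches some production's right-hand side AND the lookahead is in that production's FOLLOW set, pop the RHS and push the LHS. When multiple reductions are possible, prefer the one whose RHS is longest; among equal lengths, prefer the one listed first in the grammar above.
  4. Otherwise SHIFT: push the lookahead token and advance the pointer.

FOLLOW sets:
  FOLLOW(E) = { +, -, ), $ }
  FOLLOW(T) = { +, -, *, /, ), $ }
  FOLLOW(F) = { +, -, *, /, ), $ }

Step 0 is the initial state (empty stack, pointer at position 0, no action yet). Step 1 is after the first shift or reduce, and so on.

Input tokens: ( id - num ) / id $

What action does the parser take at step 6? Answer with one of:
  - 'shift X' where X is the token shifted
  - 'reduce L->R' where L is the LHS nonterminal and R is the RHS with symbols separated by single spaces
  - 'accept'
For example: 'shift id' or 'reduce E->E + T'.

Step 1: shift (. Stack=[(] ptr=1 lookahead=id remaining=[id - num ) / id $]
Step 2: shift id. Stack=[( id] ptr=2 lookahead=- remaining=[- num ) / id $]
Step 3: reduce F->id. Stack=[( F] ptr=2 lookahead=- remaining=[- num ) / id $]
Step 4: reduce T->F. Stack=[( T] ptr=2 lookahead=- remaining=[- num ) / id $]
Step 5: reduce E->T. Stack=[( E] ptr=2 lookahead=- remaining=[- num ) / id $]
Step 6: shift -. Stack=[( E -] ptr=3 lookahead=num remaining=[num ) / id $]

Answer: shift -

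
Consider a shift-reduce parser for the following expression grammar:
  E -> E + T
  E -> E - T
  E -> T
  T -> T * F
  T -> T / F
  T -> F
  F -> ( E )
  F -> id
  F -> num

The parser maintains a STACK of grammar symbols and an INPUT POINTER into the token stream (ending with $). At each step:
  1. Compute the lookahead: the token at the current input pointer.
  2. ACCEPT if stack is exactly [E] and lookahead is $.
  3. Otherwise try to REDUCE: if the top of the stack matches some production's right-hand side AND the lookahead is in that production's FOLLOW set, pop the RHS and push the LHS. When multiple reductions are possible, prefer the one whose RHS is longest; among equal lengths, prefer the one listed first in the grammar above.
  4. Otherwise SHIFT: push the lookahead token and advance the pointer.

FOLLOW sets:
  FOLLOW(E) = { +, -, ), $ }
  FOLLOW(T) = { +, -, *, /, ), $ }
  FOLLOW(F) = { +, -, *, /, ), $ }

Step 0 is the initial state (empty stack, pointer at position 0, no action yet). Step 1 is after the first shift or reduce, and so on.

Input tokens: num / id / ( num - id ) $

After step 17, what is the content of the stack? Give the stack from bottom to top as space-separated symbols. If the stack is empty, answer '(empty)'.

Step 1: shift num. Stack=[num] ptr=1 lookahead=/ remaining=[/ id / ( num - id ) $]
Step 2: reduce F->num. Stack=[F] ptr=1 lookahead=/ remaining=[/ id / ( num - id ) $]
Step 3: reduce T->F. Stack=[T] ptr=1 lookahead=/ remaining=[/ id / ( num - id ) $]
Step 4: shift /. Stack=[T /] ptr=2 lookahead=id remaining=[id / ( num - id ) $]
Step 5: shift id. Stack=[T / id] ptr=3 lookahead=/ remaining=[/ ( num - id ) $]
Step 6: reduce F->id. Stack=[T / F] ptr=3 lookahead=/ remaining=[/ ( num - id ) $]
Step 7: reduce T->T / F. Stack=[T] ptr=3 lookahead=/ remaining=[/ ( num - id ) $]
Step 8: shift /. Stack=[T /] ptr=4 lookahead=( remaining=[( num - id ) $]
Step 9: shift (. Stack=[T / (] ptr=5 lookahead=num remaining=[num - id ) $]
Step 10: shift num. Stack=[T / ( num] ptr=6 lookahead=- remaining=[- id ) $]
Step 11: reduce F->num. Stack=[T / ( F] ptr=6 lookahead=- remaining=[- id ) $]
Step 12: reduce T->F. Stack=[T / ( T] ptr=6 lookahead=- remaining=[- id ) $]
Step 13: reduce E->T. Stack=[T / ( E] ptr=6 lookahead=- remaining=[- id ) $]
Step 14: shift -. Stack=[T / ( E -] ptr=7 lookahead=id remaining=[id ) $]
Step 15: shift id. Stack=[T / ( E - id] ptr=8 lookahead=) remaining=[) $]
Step 16: reduce F->id. Stack=[T / ( E - F] ptr=8 lookahead=) remaining=[) $]
Step 17: reduce T->F. Stack=[T / ( E - T] ptr=8 lookahead=) remaining=[) $]

Answer: T / ( E - T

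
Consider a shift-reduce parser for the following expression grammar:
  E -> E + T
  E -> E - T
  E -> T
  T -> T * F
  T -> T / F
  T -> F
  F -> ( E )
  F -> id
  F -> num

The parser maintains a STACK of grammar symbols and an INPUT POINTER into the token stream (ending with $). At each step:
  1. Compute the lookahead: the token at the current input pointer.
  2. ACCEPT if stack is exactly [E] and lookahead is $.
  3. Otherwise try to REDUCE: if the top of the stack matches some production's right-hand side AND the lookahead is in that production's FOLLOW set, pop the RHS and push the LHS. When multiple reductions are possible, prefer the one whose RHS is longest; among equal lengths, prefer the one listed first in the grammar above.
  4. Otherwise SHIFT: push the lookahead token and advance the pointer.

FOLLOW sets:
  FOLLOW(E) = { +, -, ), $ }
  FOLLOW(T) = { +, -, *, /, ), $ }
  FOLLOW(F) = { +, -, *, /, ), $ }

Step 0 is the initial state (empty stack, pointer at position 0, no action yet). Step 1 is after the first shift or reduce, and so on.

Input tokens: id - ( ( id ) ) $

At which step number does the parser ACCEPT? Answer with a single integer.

Answer: 20

Derivation:
Step 1: shift id. Stack=[id] ptr=1 lookahead=- remaining=[- ( ( id ) ) $]
Step 2: reduce F->id. Stack=[F] ptr=1 lookahead=- remaining=[- ( ( id ) ) $]
Step 3: reduce T->F. Stack=[T] ptr=1 lookahead=- remaining=[- ( ( id ) ) $]
Step 4: reduce E->T. Stack=[E] ptr=1 lookahead=- remaining=[- ( ( id ) ) $]
Step 5: shift -. Stack=[E -] ptr=2 lookahead=( remaining=[( ( id ) ) $]
Step 6: shift (. Stack=[E - (] ptr=3 lookahead=( remaining=[( id ) ) $]
Step 7: shift (. Stack=[E - ( (] ptr=4 lookahead=id remaining=[id ) ) $]
Step 8: shift id. Stack=[E - ( ( id] ptr=5 lookahead=) remaining=[) ) $]
Step 9: reduce F->id. Stack=[E - ( ( F] ptr=5 lookahead=) remaining=[) ) $]
Step 10: reduce T->F. Stack=[E - ( ( T] ptr=5 lookahead=) remaining=[) ) $]
Step 11: reduce E->T. Stack=[E - ( ( E] ptr=5 lookahead=) remaining=[) ) $]
Step 12: shift ). Stack=[E - ( ( E )] ptr=6 lookahead=) remaining=[) $]
Step 13: reduce F->( E ). Stack=[E - ( F] ptr=6 lookahead=) remaining=[) $]
Step 14: reduce T->F. Stack=[E - ( T] ptr=6 lookahead=) remaining=[) $]
Step 15: reduce E->T. Stack=[E - ( E] ptr=6 lookahead=) remaining=[) $]
Step 16: shift ). Stack=[E - ( E )] ptr=7 lookahead=$ remaining=[$]
Step 17: reduce F->( E ). Stack=[E - F] ptr=7 lookahead=$ remaining=[$]
Step 18: reduce T->F. Stack=[E - T] ptr=7 lookahead=$ remaining=[$]
Step 19: reduce E->E - T. Stack=[E] ptr=7 lookahead=$ remaining=[$]
Step 20: accept. Stack=[E] ptr=7 lookahead=$ remaining=[$]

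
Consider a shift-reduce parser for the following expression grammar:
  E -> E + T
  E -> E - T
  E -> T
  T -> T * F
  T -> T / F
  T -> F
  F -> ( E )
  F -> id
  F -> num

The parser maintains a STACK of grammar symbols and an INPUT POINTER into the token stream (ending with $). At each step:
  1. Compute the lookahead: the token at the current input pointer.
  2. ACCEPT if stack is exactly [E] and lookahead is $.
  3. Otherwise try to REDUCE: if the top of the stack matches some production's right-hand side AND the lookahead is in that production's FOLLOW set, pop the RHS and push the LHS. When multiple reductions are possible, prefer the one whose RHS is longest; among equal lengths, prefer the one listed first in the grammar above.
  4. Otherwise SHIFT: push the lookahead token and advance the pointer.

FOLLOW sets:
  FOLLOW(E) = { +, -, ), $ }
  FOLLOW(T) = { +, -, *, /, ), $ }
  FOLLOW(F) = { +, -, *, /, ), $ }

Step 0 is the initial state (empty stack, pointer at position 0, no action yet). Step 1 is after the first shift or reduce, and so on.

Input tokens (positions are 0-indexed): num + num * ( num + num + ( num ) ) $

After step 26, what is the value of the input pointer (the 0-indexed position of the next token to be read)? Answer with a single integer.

Step 1: shift num. Stack=[num] ptr=1 lookahead=+ remaining=[+ num * ( num + num + ( num ) ) $]
Step 2: reduce F->num. Stack=[F] ptr=1 lookahead=+ remaining=[+ num * ( num + num + ( num ) ) $]
Step 3: reduce T->F. Stack=[T] ptr=1 lookahead=+ remaining=[+ num * ( num + num + ( num ) ) $]
Step 4: reduce E->T. Stack=[E] ptr=1 lookahead=+ remaining=[+ num * ( num + num + ( num ) ) $]
Step 5: shift +. Stack=[E +] ptr=2 lookahead=num remaining=[num * ( num + num + ( num ) ) $]
Step 6: shift num. Stack=[E + num] ptr=3 lookahead=* remaining=[* ( num + num + ( num ) ) $]
Step 7: reduce F->num. Stack=[E + F] ptr=3 lookahead=* remaining=[* ( num + num + ( num ) ) $]
Step 8: reduce T->F. Stack=[E + T] ptr=3 lookahead=* remaining=[* ( num + num + ( num ) ) $]
Step 9: shift *. Stack=[E + T *] ptr=4 lookahead=( remaining=[( num + num + ( num ) ) $]
Step 10: shift (. Stack=[E + T * (] ptr=5 lookahead=num remaining=[num + num + ( num ) ) $]
Step 11: shift num. Stack=[E + T * ( num] ptr=6 lookahead=+ remaining=[+ num + ( num ) ) $]
Step 12: reduce F->num. Stack=[E + T * ( F] ptr=6 lookahead=+ remaining=[+ num + ( num ) ) $]
Step 13: reduce T->F. Stack=[E + T * ( T] ptr=6 lookahead=+ remaining=[+ num + ( num ) ) $]
Step 14: reduce E->T. Stack=[E + T * ( E] ptr=6 lookahead=+ remaining=[+ num + ( num ) ) $]
Step 15: shift +. Stack=[E + T * ( E +] ptr=7 lookahead=num remaining=[num + ( num ) ) $]
Step 16: shift num. Stack=[E + T * ( E + num] ptr=8 lookahead=+ remaining=[+ ( num ) ) $]
Step 17: reduce F->num. Stack=[E + T * ( E + F] ptr=8 lookahead=+ remaining=[+ ( num ) ) $]
Step 18: reduce T->F. Stack=[E + T * ( E + T] ptr=8 lookahead=+ remaining=[+ ( num ) ) $]
Step 19: reduce E->E + T. Stack=[E + T * ( E] ptr=8 lookahead=+ remaining=[+ ( num ) ) $]
Step 20: shift +. Stack=[E + T * ( E +] ptr=9 lookahead=( remaining=[( num ) ) $]
Step 21: shift (. Stack=[E + T * ( E + (] ptr=10 lookahead=num remaining=[num ) ) $]
Step 22: shift num. Stack=[E + T * ( E + ( num] ptr=11 lookahead=) remaining=[) ) $]
Step 23: reduce F->num. Stack=[E + T * ( E + ( F] ptr=11 lookahead=) remaining=[) ) $]
Step 24: reduce T->F. Stack=[E + T * ( E + ( T] ptr=11 lookahead=) remaining=[) ) $]
Step 25: reduce E->T. Stack=[E + T * ( E + ( E] ptr=11 lookahead=) remaining=[) ) $]
Step 26: shift ). Stack=[E + T * ( E + ( E )] ptr=12 lookahead=) remaining=[) $]

Answer: 12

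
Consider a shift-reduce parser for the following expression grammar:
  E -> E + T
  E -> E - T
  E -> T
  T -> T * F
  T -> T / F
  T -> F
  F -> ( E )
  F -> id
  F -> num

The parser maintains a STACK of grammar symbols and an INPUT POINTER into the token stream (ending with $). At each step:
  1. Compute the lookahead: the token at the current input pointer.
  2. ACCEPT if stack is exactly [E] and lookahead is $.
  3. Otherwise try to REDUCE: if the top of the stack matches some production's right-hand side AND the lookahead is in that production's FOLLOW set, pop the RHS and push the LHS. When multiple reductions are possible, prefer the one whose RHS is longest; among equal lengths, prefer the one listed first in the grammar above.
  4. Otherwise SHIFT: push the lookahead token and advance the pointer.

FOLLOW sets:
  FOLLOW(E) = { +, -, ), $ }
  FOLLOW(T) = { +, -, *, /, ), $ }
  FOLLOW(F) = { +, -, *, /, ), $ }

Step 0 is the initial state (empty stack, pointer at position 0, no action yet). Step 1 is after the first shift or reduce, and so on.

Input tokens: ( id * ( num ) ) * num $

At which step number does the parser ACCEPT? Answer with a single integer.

Answer: 23

Derivation:
Step 1: shift (. Stack=[(] ptr=1 lookahead=id remaining=[id * ( num ) ) * num $]
Step 2: shift id. Stack=[( id] ptr=2 lookahead=* remaining=[* ( num ) ) * num $]
Step 3: reduce F->id. Stack=[( F] ptr=2 lookahead=* remaining=[* ( num ) ) * num $]
Step 4: reduce T->F. Stack=[( T] ptr=2 lookahead=* remaining=[* ( num ) ) * num $]
Step 5: shift *. Stack=[( T *] ptr=3 lookahead=( remaining=[( num ) ) * num $]
Step 6: shift (. Stack=[( T * (] ptr=4 lookahead=num remaining=[num ) ) * num $]
Step 7: shift num. Stack=[( T * ( num] ptr=5 lookahead=) remaining=[) ) * num $]
Step 8: reduce F->num. Stack=[( T * ( F] ptr=5 lookahead=) remaining=[) ) * num $]
Step 9: reduce T->F. Stack=[( T * ( T] ptr=5 lookahead=) remaining=[) ) * num $]
Step 10: reduce E->T. Stack=[( T * ( E] ptr=5 lookahead=) remaining=[) ) * num $]
Step 11: shift ). Stack=[( T * ( E )] ptr=6 lookahead=) remaining=[) * num $]
Step 12: reduce F->( E ). Stack=[( T * F] ptr=6 lookahead=) remaining=[) * num $]
Step 13: reduce T->T * F. Stack=[( T] ptr=6 lookahead=) remaining=[) * num $]
Step 14: reduce E->T. Stack=[( E] ptr=6 lookahead=) remaining=[) * num $]
Step 15: shift ). Stack=[( E )] ptr=7 lookahead=* remaining=[* num $]
Step 16: reduce F->( E ). Stack=[F] ptr=7 lookahead=* remaining=[* num $]
Step 17: reduce T->F. Stack=[T] ptr=7 lookahead=* remaining=[* num $]
Step 18: shift *. Stack=[T *] ptr=8 lookahead=num remaining=[num $]
Step 19: shift num. Stack=[T * num] ptr=9 lookahead=$ remaining=[$]
Step 20: reduce F->num. Stack=[T * F] ptr=9 lookahead=$ remaining=[$]
Step 21: reduce T->T * F. Stack=[T] ptr=9 lookahead=$ remaining=[$]
Step 22: reduce E->T. Stack=[E] ptr=9 lookahead=$ remaining=[$]
Step 23: accept. Stack=[E] ptr=9 lookahead=$ remaining=[$]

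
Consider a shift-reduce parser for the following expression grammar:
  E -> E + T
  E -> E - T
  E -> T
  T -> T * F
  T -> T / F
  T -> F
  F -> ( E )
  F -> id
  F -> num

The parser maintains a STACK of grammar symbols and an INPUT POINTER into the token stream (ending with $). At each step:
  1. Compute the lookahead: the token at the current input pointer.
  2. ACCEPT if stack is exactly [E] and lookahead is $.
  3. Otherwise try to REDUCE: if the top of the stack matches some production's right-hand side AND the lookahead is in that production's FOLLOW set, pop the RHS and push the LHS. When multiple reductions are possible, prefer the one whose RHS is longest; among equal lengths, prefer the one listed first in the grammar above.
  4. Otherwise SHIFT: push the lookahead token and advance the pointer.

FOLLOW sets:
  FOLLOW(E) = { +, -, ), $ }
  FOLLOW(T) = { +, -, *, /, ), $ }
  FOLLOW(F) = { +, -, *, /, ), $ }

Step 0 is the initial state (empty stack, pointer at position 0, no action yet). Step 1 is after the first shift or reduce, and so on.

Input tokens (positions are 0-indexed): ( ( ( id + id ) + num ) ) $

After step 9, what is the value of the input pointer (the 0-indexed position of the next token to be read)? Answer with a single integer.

Answer: 6

Derivation:
Step 1: shift (. Stack=[(] ptr=1 lookahead=( remaining=[( ( id + id ) + num ) ) $]
Step 2: shift (. Stack=[( (] ptr=2 lookahead=( remaining=[( id + id ) + num ) ) $]
Step 3: shift (. Stack=[( ( (] ptr=3 lookahead=id remaining=[id + id ) + num ) ) $]
Step 4: shift id. Stack=[( ( ( id] ptr=4 lookahead=+ remaining=[+ id ) + num ) ) $]
Step 5: reduce F->id. Stack=[( ( ( F] ptr=4 lookahead=+ remaining=[+ id ) + num ) ) $]
Step 6: reduce T->F. Stack=[( ( ( T] ptr=4 lookahead=+ remaining=[+ id ) + num ) ) $]
Step 7: reduce E->T. Stack=[( ( ( E] ptr=4 lookahead=+ remaining=[+ id ) + num ) ) $]
Step 8: shift +. Stack=[( ( ( E +] ptr=5 lookahead=id remaining=[id ) + num ) ) $]
Step 9: shift id. Stack=[( ( ( E + id] ptr=6 lookahead=) remaining=[) + num ) ) $]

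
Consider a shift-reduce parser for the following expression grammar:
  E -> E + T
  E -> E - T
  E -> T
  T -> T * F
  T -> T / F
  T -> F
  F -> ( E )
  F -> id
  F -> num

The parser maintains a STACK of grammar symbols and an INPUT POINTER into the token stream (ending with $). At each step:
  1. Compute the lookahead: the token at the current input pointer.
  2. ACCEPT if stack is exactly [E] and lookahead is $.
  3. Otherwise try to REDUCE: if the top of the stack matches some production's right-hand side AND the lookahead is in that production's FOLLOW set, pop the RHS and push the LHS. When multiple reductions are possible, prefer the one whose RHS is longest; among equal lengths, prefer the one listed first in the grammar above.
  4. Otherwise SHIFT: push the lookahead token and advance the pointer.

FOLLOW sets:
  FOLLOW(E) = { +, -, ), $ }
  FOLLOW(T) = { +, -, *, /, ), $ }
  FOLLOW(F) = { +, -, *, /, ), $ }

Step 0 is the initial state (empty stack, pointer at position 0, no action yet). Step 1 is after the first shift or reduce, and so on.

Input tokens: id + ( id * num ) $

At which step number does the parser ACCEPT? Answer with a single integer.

Step 1: shift id. Stack=[id] ptr=1 lookahead=+ remaining=[+ ( id * num ) $]
Step 2: reduce F->id. Stack=[F] ptr=1 lookahead=+ remaining=[+ ( id * num ) $]
Step 3: reduce T->F. Stack=[T] ptr=1 lookahead=+ remaining=[+ ( id * num ) $]
Step 4: reduce E->T. Stack=[E] ptr=1 lookahead=+ remaining=[+ ( id * num ) $]
Step 5: shift +. Stack=[E +] ptr=2 lookahead=( remaining=[( id * num ) $]
Step 6: shift (. Stack=[E + (] ptr=3 lookahead=id remaining=[id * num ) $]
Step 7: shift id. Stack=[E + ( id] ptr=4 lookahead=* remaining=[* num ) $]
Step 8: reduce F->id. Stack=[E + ( F] ptr=4 lookahead=* remaining=[* num ) $]
Step 9: reduce T->F. Stack=[E + ( T] ptr=4 lookahead=* remaining=[* num ) $]
Step 10: shift *. Stack=[E + ( T *] ptr=5 lookahead=num remaining=[num ) $]
Step 11: shift num. Stack=[E + ( T * num] ptr=6 lookahead=) remaining=[) $]
Step 12: reduce F->num. Stack=[E + ( T * F] ptr=6 lookahead=) remaining=[) $]
Step 13: reduce T->T * F. Stack=[E + ( T] ptr=6 lookahead=) remaining=[) $]
Step 14: reduce E->T. Stack=[E + ( E] ptr=6 lookahead=) remaining=[) $]
Step 15: shift ). Stack=[E + ( E )] ptr=7 lookahead=$ remaining=[$]
Step 16: reduce F->( E ). Stack=[E + F] ptr=7 lookahead=$ remaining=[$]
Step 17: reduce T->F. Stack=[E + T] ptr=7 lookahead=$ remaining=[$]
Step 18: reduce E->E + T. Stack=[E] ptr=7 lookahead=$ remaining=[$]
Step 19: accept. Stack=[E] ptr=7 lookahead=$ remaining=[$]

Answer: 19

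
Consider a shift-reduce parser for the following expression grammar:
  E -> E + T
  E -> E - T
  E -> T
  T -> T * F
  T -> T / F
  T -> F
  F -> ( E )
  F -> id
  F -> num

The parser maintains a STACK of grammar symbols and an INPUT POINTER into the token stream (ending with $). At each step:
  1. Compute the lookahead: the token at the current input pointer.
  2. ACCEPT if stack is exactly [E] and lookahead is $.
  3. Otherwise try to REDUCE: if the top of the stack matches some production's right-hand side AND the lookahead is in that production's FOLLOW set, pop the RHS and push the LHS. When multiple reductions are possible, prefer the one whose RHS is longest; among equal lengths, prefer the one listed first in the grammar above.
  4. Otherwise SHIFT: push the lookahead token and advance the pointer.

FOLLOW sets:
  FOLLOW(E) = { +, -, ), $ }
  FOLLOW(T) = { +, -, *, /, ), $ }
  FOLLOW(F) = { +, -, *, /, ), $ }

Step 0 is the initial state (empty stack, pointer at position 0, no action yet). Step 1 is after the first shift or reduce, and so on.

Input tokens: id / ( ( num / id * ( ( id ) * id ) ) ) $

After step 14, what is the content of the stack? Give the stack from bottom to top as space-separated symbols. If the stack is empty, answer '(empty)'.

Step 1: shift id. Stack=[id] ptr=1 lookahead=/ remaining=[/ ( ( num / id * ( ( id ) * id ) ) ) $]
Step 2: reduce F->id. Stack=[F] ptr=1 lookahead=/ remaining=[/ ( ( num / id * ( ( id ) * id ) ) ) $]
Step 3: reduce T->F. Stack=[T] ptr=1 lookahead=/ remaining=[/ ( ( num / id * ( ( id ) * id ) ) ) $]
Step 4: shift /. Stack=[T /] ptr=2 lookahead=( remaining=[( ( num / id * ( ( id ) * id ) ) ) $]
Step 5: shift (. Stack=[T / (] ptr=3 lookahead=( remaining=[( num / id * ( ( id ) * id ) ) ) $]
Step 6: shift (. Stack=[T / ( (] ptr=4 lookahead=num remaining=[num / id * ( ( id ) * id ) ) ) $]
Step 7: shift num. Stack=[T / ( ( num] ptr=5 lookahead=/ remaining=[/ id * ( ( id ) * id ) ) ) $]
Step 8: reduce F->num. Stack=[T / ( ( F] ptr=5 lookahead=/ remaining=[/ id * ( ( id ) * id ) ) ) $]
Step 9: reduce T->F. Stack=[T / ( ( T] ptr=5 lookahead=/ remaining=[/ id * ( ( id ) * id ) ) ) $]
Step 10: shift /. Stack=[T / ( ( T /] ptr=6 lookahead=id remaining=[id * ( ( id ) * id ) ) ) $]
Step 11: shift id. Stack=[T / ( ( T / id] ptr=7 lookahead=* remaining=[* ( ( id ) * id ) ) ) $]
Step 12: reduce F->id. Stack=[T / ( ( T / F] ptr=7 lookahead=* remaining=[* ( ( id ) * id ) ) ) $]
Step 13: reduce T->T / F. Stack=[T / ( ( T] ptr=7 lookahead=* remaining=[* ( ( id ) * id ) ) ) $]
Step 14: shift *. Stack=[T / ( ( T *] ptr=8 lookahead=( remaining=[( ( id ) * id ) ) ) $]

Answer: T / ( ( T *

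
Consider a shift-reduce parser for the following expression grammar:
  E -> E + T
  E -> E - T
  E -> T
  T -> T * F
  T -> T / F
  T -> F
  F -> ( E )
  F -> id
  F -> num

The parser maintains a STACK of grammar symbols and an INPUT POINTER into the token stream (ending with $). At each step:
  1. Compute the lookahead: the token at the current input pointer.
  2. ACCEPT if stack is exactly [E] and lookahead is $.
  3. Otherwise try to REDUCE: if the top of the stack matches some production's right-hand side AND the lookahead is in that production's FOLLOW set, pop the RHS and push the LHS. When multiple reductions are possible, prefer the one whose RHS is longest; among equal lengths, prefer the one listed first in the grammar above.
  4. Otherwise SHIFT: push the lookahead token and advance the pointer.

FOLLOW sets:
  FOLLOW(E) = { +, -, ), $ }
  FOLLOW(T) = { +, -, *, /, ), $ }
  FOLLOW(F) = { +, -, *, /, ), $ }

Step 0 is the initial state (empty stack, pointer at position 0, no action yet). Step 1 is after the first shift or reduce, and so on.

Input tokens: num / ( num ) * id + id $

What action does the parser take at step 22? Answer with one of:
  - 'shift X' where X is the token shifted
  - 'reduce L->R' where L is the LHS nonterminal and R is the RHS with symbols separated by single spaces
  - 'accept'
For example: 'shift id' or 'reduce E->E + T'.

Step 1: shift num. Stack=[num] ptr=1 lookahead=/ remaining=[/ ( num ) * id + id $]
Step 2: reduce F->num. Stack=[F] ptr=1 lookahead=/ remaining=[/ ( num ) * id + id $]
Step 3: reduce T->F. Stack=[T] ptr=1 lookahead=/ remaining=[/ ( num ) * id + id $]
Step 4: shift /. Stack=[T /] ptr=2 lookahead=( remaining=[( num ) * id + id $]
Step 5: shift (. Stack=[T / (] ptr=3 lookahead=num remaining=[num ) * id + id $]
Step 6: shift num. Stack=[T / ( num] ptr=4 lookahead=) remaining=[) * id + id $]
Step 7: reduce F->num. Stack=[T / ( F] ptr=4 lookahead=) remaining=[) * id + id $]
Step 8: reduce T->F. Stack=[T / ( T] ptr=4 lookahead=) remaining=[) * id + id $]
Step 9: reduce E->T. Stack=[T / ( E] ptr=4 lookahead=) remaining=[) * id + id $]
Step 10: shift ). Stack=[T / ( E )] ptr=5 lookahead=* remaining=[* id + id $]
Step 11: reduce F->( E ). Stack=[T / F] ptr=5 lookahead=* remaining=[* id + id $]
Step 12: reduce T->T / F. Stack=[T] ptr=5 lookahead=* remaining=[* id + id $]
Step 13: shift *. Stack=[T *] ptr=6 lookahead=id remaining=[id + id $]
Step 14: shift id. Stack=[T * id] ptr=7 lookahead=+ remaining=[+ id $]
Step 15: reduce F->id. Stack=[T * F] ptr=7 lookahead=+ remaining=[+ id $]
Step 16: reduce T->T * F. Stack=[T] ptr=7 lookahead=+ remaining=[+ id $]
Step 17: reduce E->T. Stack=[E] ptr=7 lookahead=+ remaining=[+ id $]
Step 18: shift +. Stack=[E +] ptr=8 lookahead=id remaining=[id $]
Step 19: shift id. Stack=[E + id] ptr=9 lookahead=$ remaining=[$]
Step 20: reduce F->id. Stack=[E + F] ptr=9 lookahead=$ remaining=[$]
Step 21: reduce T->F. Stack=[E + T] ptr=9 lookahead=$ remaining=[$]
Step 22: reduce E->E + T. Stack=[E] ptr=9 lookahead=$ remaining=[$]

Answer: reduce E->E + T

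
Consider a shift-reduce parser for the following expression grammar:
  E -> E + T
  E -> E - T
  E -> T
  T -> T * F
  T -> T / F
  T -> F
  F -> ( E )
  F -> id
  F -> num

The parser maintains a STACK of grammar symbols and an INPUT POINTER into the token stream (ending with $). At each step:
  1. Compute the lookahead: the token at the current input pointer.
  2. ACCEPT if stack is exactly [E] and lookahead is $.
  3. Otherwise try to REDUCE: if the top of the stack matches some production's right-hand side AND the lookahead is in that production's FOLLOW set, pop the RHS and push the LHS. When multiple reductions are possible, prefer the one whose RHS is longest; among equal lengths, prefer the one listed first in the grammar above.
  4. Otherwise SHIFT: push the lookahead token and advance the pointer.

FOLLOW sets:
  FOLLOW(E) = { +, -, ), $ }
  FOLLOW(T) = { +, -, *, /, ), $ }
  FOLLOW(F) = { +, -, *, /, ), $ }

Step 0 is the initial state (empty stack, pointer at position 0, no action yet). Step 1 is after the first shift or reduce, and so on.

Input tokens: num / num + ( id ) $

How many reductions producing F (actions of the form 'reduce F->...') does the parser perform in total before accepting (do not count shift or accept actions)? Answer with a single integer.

Answer: 4

Derivation:
Step 1: shift num. Stack=[num] ptr=1 lookahead=/ remaining=[/ num + ( id ) $]
Step 2: reduce F->num. Stack=[F] ptr=1 lookahead=/ remaining=[/ num + ( id ) $]
Step 3: reduce T->F. Stack=[T] ptr=1 lookahead=/ remaining=[/ num + ( id ) $]
Step 4: shift /. Stack=[T /] ptr=2 lookahead=num remaining=[num + ( id ) $]
Step 5: shift num. Stack=[T / num] ptr=3 lookahead=+ remaining=[+ ( id ) $]
Step 6: reduce F->num. Stack=[T / F] ptr=3 lookahead=+ remaining=[+ ( id ) $]
Step 7: reduce T->T / F. Stack=[T] ptr=3 lookahead=+ remaining=[+ ( id ) $]
Step 8: reduce E->T. Stack=[E] ptr=3 lookahead=+ remaining=[+ ( id ) $]
Step 9: shift +. Stack=[E +] ptr=4 lookahead=( remaining=[( id ) $]
Step 10: shift (. Stack=[E + (] ptr=5 lookahead=id remaining=[id ) $]
Step 11: shift id. Stack=[E + ( id] ptr=6 lookahead=) remaining=[) $]
Step 12: reduce F->id. Stack=[E + ( F] ptr=6 lookahead=) remaining=[) $]
Step 13: reduce T->F. Stack=[E + ( T] ptr=6 lookahead=) remaining=[) $]
Step 14: reduce E->T. Stack=[E + ( E] ptr=6 lookahead=) remaining=[) $]
Step 15: shift ). Stack=[E + ( E )] ptr=7 lookahead=$ remaining=[$]
Step 16: reduce F->( E ). Stack=[E + F] ptr=7 lookahead=$ remaining=[$]
Step 17: reduce T->F. Stack=[E + T] ptr=7 lookahead=$ remaining=[$]
Step 18: reduce E->E + T. Stack=[E] ptr=7 lookahead=$ remaining=[$]
Step 19: accept. Stack=[E] ptr=7 lookahead=$ remaining=[$]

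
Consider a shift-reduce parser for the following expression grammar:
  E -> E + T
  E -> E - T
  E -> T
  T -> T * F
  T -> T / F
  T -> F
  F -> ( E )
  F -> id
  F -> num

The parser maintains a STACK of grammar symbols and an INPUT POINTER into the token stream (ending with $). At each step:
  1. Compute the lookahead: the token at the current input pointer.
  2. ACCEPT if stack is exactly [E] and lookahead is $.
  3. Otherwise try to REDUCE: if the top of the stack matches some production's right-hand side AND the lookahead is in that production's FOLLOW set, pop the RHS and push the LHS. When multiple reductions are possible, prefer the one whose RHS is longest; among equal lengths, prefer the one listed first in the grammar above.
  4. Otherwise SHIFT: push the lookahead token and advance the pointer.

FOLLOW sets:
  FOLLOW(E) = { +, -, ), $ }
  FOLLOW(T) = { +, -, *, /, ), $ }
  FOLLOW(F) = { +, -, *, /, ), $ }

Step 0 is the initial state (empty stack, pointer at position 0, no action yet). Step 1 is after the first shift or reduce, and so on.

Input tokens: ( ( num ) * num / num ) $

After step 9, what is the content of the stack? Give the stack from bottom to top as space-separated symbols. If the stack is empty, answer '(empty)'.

Step 1: shift (. Stack=[(] ptr=1 lookahead=( remaining=[( num ) * num / num ) $]
Step 2: shift (. Stack=[( (] ptr=2 lookahead=num remaining=[num ) * num / num ) $]
Step 3: shift num. Stack=[( ( num] ptr=3 lookahead=) remaining=[) * num / num ) $]
Step 4: reduce F->num. Stack=[( ( F] ptr=3 lookahead=) remaining=[) * num / num ) $]
Step 5: reduce T->F. Stack=[( ( T] ptr=3 lookahead=) remaining=[) * num / num ) $]
Step 6: reduce E->T. Stack=[( ( E] ptr=3 lookahead=) remaining=[) * num / num ) $]
Step 7: shift ). Stack=[( ( E )] ptr=4 lookahead=* remaining=[* num / num ) $]
Step 8: reduce F->( E ). Stack=[( F] ptr=4 lookahead=* remaining=[* num / num ) $]
Step 9: reduce T->F. Stack=[( T] ptr=4 lookahead=* remaining=[* num / num ) $]

Answer: ( T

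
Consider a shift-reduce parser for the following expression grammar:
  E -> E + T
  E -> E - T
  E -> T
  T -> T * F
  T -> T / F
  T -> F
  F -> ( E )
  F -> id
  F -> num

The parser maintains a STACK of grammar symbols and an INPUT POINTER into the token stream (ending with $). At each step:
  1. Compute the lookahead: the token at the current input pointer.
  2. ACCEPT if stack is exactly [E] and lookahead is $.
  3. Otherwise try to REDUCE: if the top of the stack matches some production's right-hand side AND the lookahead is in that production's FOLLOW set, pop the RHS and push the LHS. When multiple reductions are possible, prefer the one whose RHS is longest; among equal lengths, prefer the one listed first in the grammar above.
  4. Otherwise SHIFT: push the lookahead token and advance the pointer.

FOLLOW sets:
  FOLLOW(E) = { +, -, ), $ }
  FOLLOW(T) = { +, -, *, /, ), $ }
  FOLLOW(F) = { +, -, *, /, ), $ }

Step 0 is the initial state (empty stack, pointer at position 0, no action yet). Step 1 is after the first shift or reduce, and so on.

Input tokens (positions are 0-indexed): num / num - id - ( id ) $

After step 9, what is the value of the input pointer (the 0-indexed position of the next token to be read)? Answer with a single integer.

Answer: 4

Derivation:
Step 1: shift num. Stack=[num] ptr=1 lookahead=/ remaining=[/ num - id - ( id ) $]
Step 2: reduce F->num. Stack=[F] ptr=1 lookahead=/ remaining=[/ num - id - ( id ) $]
Step 3: reduce T->F. Stack=[T] ptr=1 lookahead=/ remaining=[/ num - id - ( id ) $]
Step 4: shift /. Stack=[T /] ptr=2 lookahead=num remaining=[num - id - ( id ) $]
Step 5: shift num. Stack=[T / num] ptr=3 lookahead=- remaining=[- id - ( id ) $]
Step 6: reduce F->num. Stack=[T / F] ptr=3 lookahead=- remaining=[- id - ( id ) $]
Step 7: reduce T->T / F. Stack=[T] ptr=3 lookahead=- remaining=[- id - ( id ) $]
Step 8: reduce E->T. Stack=[E] ptr=3 lookahead=- remaining=[- id - ( id ) $]
Step 9: shift -. Stack=[E -] ptr=4 lookahead=id remaining=[id - ( id ) $]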